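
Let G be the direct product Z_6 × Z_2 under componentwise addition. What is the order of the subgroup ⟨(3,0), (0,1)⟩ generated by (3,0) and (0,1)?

4

|⟨(3,0)⟩| = 2 and |⟨(0,1)⟩| = 2, so |H| is a multiple of lcm(2, 2) = 2 and divides |G| = 12.
Closing under the operation: H = {(0,0), (0,1), (3,0), (3,1)}, so |H| = 4.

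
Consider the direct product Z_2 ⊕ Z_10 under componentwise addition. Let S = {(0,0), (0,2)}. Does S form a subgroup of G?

No

(0,2) ∈ S but its inverse (0,8) ∉ S, so S is not a subgroup.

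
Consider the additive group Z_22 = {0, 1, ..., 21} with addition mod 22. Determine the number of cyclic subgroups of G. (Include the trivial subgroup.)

4

A cyclic subgroup of order d is generated by each of its φ(d) elements of order d, so the cyclic subgroups of order d number (#elements of order d)/φ(d).
Cyclic subgroups by order — order 1: 1; order 2: 1; order 11: 1; order 22: 1.
Total: 4.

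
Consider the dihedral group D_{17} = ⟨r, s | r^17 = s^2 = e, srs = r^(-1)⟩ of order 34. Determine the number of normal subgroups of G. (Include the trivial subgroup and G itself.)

G has 20 subgroups. Checking conjugation-invariance by order — order 1: 1/1 normal; order 2: 0/17 normal; order 17: 1/1 normal; order 34: 1/1 normal.
Total normal subgroups: 3.

3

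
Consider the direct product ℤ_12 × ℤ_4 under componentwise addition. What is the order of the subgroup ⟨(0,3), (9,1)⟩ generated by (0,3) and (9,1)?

|⟨(0,3)⟩| = 4 and |⟨(9,1)⟩| = 4, so |H| is a multiple of lcm(4, 4) = 4 and divides |G| = 48.
Closing under the operation: H = {(0,0), (0,1), (0,2), (0,3), (3,0), (3,1), (3,2), (3,3), (6,0), (6,1), (6,2), (6,3), (9,0), (9,1), (9,2), (9,3)}, so |H| = 16.

16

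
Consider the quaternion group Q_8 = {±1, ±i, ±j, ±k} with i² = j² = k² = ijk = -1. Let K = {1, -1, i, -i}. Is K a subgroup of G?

Yes

|K| = 4 divides |G| = 8, consistent with Lagrange.
K contains the identity, every element's inverse is in K, and K is closed under ·: it is a subgroup.
In fact K = ⟨-i⟩.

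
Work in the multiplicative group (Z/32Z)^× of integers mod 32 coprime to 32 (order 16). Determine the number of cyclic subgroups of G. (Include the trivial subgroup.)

Group the elements of G by the cyclic subgroup they generate; each cyclic subgroup of order d accounts for φ(d) elements.
Cyclic subgroups by order — order 1: 1; order 2: 3; order 4: 2; order 8: 2.
Total: 8.

8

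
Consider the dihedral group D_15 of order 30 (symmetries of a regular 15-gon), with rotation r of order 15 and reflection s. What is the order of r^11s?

2

Computing powers of r^11s: the smallest k with (r^11s)^k = e is k = 2.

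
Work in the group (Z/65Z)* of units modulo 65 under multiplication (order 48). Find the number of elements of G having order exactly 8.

No element of G has order 8 (even though 8 | 48).

0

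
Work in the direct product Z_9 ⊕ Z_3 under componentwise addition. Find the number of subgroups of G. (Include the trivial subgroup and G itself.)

10

|G| = 27, so by Lagrange every subgroup order divides 27. Divisors: 1, 3, 9, 27.
Subgroups by order — order 1: 1; order 3: 4; order 9: 4; order 27: 1.
Total: 1 + 4 + 4 + 1 = 10.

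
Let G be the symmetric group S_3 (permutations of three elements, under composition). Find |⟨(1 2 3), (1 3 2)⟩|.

|⟨(1 2 3)⟩| = 3 and |⟨(1 3 2)⟩| = 3, so |H| is a multiple of lcm(3, 3) = 3 and divides |G| = 6.
Closing under the operation: H = {e, (1 2 3), (1 3 2)}, so |H| = 3.

3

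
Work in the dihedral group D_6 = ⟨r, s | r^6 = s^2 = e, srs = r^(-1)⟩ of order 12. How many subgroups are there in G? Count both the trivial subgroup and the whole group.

|G| = 12, so by Lagrange every subgroup order divides 12. Divisors: 1, 2, 3, 4, 6, 12.
Subgroups by order — order 1: 1; order 2: 7; order 3: 1; order 4: 3; order 6: 3; order 12: 1.
Total: 1 + 7 + 1 + 3 + 3 + 1 = 16.

16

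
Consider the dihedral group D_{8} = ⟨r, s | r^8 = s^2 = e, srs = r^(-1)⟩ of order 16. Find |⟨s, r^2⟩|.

|⟨s⟩| = 2 and |⟨r^2⟩| = 4, so |H| is a multiple of lcm(2, 4) = 4 and divides |G| = 16.
Closing under the operation: H = {e, r^2, r^4, r^6, s, r^2s, r^4s, r^6s}, so |H| = 8.

8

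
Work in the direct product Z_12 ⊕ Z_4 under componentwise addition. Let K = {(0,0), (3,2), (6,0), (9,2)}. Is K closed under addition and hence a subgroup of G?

Yes

|K| = 4 divides |G| = 48, consistent with Lagrange.
K contains the identity, every element's inverse is in K, and K is closed under +: it is a subgroup.
In fact K = ⟨(3,2)⟩.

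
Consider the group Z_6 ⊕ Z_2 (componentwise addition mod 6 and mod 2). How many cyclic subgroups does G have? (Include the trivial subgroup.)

8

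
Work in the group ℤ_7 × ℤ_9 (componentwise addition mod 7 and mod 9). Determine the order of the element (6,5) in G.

63

The order of (6,5) in Z_7 × Z_9 is lcm(ord(6) in Z_7, ord(5) in Z_9).
ord(6) = 7 and ord(5) = 9, so |⟨(6,5)⟩| = lcm(7, 9) = 63.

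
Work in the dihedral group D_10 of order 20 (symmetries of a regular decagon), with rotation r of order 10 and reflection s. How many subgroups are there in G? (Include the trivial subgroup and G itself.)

22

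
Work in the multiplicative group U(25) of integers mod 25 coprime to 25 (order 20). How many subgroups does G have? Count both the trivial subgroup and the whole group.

|G| = 20, so by Lagrange every subgroup order divides 20. Divisors: 1, 2, 4, 5, 10, 20.
Subgroups by order — order 1: 1; order 2: 1; order 4: 1; order 5: 1; order 10: 1; order 20: 1.
Total: 1 + 1 + 1 + 1 + 1 + 1 = 6.

6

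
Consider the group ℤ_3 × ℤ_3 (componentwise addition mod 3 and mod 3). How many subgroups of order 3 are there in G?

4

|G| = 9 and 3 | 9, so subgroups of order 3 are possible by Lagrange.
The subgroups of order 3 are: {(0,0), (0,1), (0,2)}; {(0,0), (1,0), (2,0)}; {(0,0), (1,1), (2,2)}; {(0,0), (1,2), (2,1)}.
So G has 4 subgroups of order 3.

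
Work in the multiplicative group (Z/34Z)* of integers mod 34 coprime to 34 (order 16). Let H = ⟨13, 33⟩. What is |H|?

4

|⟨13⟩| = 4 and |⟨33⟩| = 2, so |H| is a multiple of lcm(4, 2) = 4 and divides |G| = 16.
Closing under the operation: H = {1, 13, 21, 33}, so |H| = 4.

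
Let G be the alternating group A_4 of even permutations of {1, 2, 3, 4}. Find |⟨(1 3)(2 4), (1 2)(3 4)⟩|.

|⟨(1 3)(2 4)⟩| = 2 and |⟨(1 2)(3 4)⟩| = 2, so |H| is a multiple of lcm(2, 2) = 2 and divides |G| = 12.
Closing under the operation: H = {e, (1 2)(3 4), (1 3)(2 4), (1 4)(2 3)}, so |H| = 4.

4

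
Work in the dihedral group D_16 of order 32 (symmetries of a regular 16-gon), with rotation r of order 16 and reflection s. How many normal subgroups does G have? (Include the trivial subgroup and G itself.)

8

G has 36 subgroups. Checking conjugation-invariance by order — order 1: 1/1 normal; order 2: 1/17 normal; order 4: 1/9 normal; order 8: 1/5 normal; order 16: 3/3 normal; order 32: 1/1 normal.
Total normal subgroups: 8.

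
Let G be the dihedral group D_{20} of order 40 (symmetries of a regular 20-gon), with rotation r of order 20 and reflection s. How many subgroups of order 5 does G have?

1

|G| = 40 and 5 | 40, so subgroups of order 5 are possible by Lagrange.
The subgroups of order 5 are: {e, r^4, r^8, r^12, r^16}.
So G has 1 subgroup of order 5.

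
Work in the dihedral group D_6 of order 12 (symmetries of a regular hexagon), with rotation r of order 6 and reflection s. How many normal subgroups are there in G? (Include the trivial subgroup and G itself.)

7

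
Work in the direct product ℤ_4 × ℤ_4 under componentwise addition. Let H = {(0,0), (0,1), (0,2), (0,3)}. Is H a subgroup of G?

Yes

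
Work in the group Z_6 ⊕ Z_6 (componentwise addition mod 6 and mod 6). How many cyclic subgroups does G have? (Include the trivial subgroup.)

20

Each element a generates a cyclic subgroup ⟨a⟩; distinct elements may generate the same one (a cyclic group of order d has φ(d) generators).
Cyclic subgroups by order — order 1: 1; order 2: 3; order 3: 4; order 6: 12.
Total: 20.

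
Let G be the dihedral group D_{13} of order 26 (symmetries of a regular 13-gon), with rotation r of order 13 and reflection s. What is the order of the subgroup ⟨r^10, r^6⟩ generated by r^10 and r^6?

13

|⟨r^10⟩| = 13 and |⟨r^6⟩| = 13, so |H| is a multiple of lcm(13, 13) = 13 and divides |G| = 26.
Closing under the operation: H = {e, r, r^2, r^3, r^4, r^5, r^6, r^7, r^8, r^9, r^10, r^11, r^12}, so |H| = 13.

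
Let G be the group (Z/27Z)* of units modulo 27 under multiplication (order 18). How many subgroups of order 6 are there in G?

1

|G| = 18 and 6 | 18, so subgroups of order 6 are possible by Lagrange.
The subgroups of order 6 are: {1, 8, 10, 17, 19, 26}.
So G has 1 subgroup of order 6.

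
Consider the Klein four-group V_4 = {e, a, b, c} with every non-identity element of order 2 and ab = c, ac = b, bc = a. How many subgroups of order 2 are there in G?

3

|G| = 4 and 2 | 4, so subgroups of order 2 are possible by Lagrange.
The subgroups of order 2 are: {e, a}; {e, b}; {e, c}.
So G has 3 subgroups of order 2.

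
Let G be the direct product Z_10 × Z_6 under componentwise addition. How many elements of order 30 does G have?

24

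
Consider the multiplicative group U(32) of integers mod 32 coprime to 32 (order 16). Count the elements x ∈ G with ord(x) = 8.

The elements of order 8 are: 3, 5, 11, 13, 19, 21, 27, 29.
That's 8.

8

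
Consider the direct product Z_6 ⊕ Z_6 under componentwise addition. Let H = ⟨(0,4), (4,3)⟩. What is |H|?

18

|⟨(0,4)⟩| = 3 and |⟨(4,3)⟩| = 6, so |H| is a multiple of lcm(3, 6) = 6 and divides |G| = 36.
Closing under the operation: H = {(0,0), (0,1), (0,2), (0,3), (0,4), (0,5), (2,0), (2,1), (2,2), (2,3), (2,4), (2,5), (4,0), (4,1), (4,2), (4,3), (4,4), (4,5)}, so |H| = 18.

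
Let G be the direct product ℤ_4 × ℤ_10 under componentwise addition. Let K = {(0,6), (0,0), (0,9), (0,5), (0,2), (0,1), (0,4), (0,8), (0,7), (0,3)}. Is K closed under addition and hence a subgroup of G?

Yes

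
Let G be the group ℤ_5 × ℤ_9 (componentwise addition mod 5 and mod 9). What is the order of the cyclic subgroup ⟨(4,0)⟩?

The order of (4,0) in Z_5 × Z_9 is lcm(ord(4) in Z_5, ord(0) in Z_9).
ord(4) = 5 and ord(0) = 1, so |⟨(4,0)⟩| = lcm(5, 1) = 5.

5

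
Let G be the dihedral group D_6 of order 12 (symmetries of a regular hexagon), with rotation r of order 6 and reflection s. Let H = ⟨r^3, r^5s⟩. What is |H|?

|⟨r^3⟩| = 2 and |⟨r^5s⟩| = 2, so |H| is a multiple of lcm(2, 2) = 2 and divides |G| = 12.
Closing under the operation: H = {e, r^3, r^2s, r^5s}, so |H| = 4.

4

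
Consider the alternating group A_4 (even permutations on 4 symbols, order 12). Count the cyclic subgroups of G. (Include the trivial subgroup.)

8

A cyclic subgroup of order d is generated by each of its φ(d) elements of order d, so the cyclic subgroups of order d number (#elements of order d)/φ(d).
Cyclic subgroups by order — order 1: 1; order 2: 3; order 3: 4.
Total: 8.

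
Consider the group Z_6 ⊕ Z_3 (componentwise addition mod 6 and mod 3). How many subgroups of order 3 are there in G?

4

|G| = 18 and 3 | 18, so subgroups of order 3 are possible by Lagrange.
The subgroups of order 3 are: {(0,0), (0,1), (0,2)}; {(0,0), (2,0), (4,0)}; {(0,0), (2,1), (4,2)}; {(0,0), (2,2), (4,1)}.
So G has 4 subgroups of order 3.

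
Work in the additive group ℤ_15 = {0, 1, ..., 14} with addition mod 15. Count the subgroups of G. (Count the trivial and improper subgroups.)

4

Subgroups of the cyclic group ℤ_15 correspond bijectively to divisors of 15.
Divisors of 15: 1, 3, 5, 15.
So ℤ_15 has 4 subgroups.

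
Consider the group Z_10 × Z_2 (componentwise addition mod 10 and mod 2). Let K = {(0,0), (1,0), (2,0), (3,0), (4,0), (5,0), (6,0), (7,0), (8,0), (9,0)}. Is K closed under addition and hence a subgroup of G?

|K| = 10 divides |G| = 20, consistent with Lagrange.
K contains the identity, every element's inverse is in K, and K is closed under +: it is a subgroup.
In fact K = ⟨(9,0)⟩.

Yes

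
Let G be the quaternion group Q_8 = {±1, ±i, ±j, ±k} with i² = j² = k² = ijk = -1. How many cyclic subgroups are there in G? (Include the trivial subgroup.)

Each element a generates a cyclic subgroup ⟨a⟩; distinct elements may generate the same one (a cyclic group of order d has φ(d) generators).
Cyclic subgroups by order — order 1: 1; order 2: 1; order 4: 3.
Total: 5.

5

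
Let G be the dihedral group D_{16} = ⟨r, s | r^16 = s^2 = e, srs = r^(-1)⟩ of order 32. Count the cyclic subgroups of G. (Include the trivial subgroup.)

21

Group the elements of G by the cyclic subgroup they generate; each cyclic subgroup of order d accounts for φ(d) elements.
Cyclic subgroups by order — order 1: 1; order 2: 17; order 4: 1; order 8: 1; order 16: 1.
Total: 21.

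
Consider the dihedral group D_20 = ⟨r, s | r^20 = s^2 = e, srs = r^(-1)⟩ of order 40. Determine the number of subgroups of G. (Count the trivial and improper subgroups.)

48

|G| = 40, so by Lagrange every subgroup order divides 40. Divisors: 1, 2, 4, 5, 8, 10, 20, 40.
Subgroups by order — order 1: 1; order 2: 21; order 4: 11; order 5: 1; order 8: 5; order 10: 5; order 20: 3; order 40: 1.
Total: 1 + 21 + 11 + 1 + 5 + 5 + 3 + 1 = 48.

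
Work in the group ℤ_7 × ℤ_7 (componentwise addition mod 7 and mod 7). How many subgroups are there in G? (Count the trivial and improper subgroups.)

|G| = 49, so by Lagrange every subgroup order divides 49. Divisors: 1, 7, 49.
Subgroups by order — order 1: 1; order 7: 8; order 49: 1.
Total: 1 + 8 + 1 = 10.

10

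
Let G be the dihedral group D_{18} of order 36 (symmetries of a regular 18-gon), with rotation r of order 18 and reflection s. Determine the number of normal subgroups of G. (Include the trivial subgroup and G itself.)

G has 45 subgroups. Checking conjugation-invariance by order — order 1: 1/1 normal; order 2: 1/19 normal; order 3: 1/1 normal; order 4: 0/9 normal; order 6: 1/7 normal; order 9: 1/1 normal; order 12: 0/3 normal; order 18: 3/3 normal; order 36: 1/1 normal.
Total normal subgroups: 9.

9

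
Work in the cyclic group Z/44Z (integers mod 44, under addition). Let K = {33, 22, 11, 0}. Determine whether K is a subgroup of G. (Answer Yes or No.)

|K| = 4 divides |G| = 44, consistent with Lagrange.
K contains the identity, every element's inverse is in K, and K is closed under +: it is a subgroup.
In fact K = ⟨33⟩.

Yes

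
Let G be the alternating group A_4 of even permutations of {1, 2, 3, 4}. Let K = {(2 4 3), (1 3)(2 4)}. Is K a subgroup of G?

No

The identity e ∉ K, so K is not a subgroup.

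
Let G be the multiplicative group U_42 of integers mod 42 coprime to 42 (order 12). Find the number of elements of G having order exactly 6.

The elements of order 6 are: 5, 11, 17, 19, 23, 31.
That's 6.

6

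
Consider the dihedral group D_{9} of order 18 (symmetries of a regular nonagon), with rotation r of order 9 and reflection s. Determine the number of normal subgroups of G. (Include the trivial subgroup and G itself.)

G has 16 subgroups. Checking conjugation-invariance by order — order 1: 1/1 normal; order 2: 0/9 normal; order 3: 1/1 normal; order 6: 0/3 normal; order 9: 1/1 normal; order 18: 1/1 normal.
Total normal subgroups: 4.

4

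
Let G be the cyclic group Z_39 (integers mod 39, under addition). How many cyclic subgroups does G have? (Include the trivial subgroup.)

4

Group the elements of G by the cyclic subgroup they generate; each cyclic subgroup of order d accounts for φ(d) elements.
Cyclic subgroups by order — order 1: 1; order 3: 1; order 13: 1; order 39: 1.
Total: 4.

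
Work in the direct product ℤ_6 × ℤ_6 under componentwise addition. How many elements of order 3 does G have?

An element (a,b) has order lcm(ord(a), ord(b)); count pairs with lcm equal to 3.
Enumerating gives 8 such elements.

8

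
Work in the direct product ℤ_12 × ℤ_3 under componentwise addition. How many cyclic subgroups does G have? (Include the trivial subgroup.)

A cyclic subgroup of order d is generated by each of its φ(d) elements of order d, so the cyclic subgroups of order d number (#elements of order d)/φ(d).
Cyclic subgroups by order — order 1: 1; order 2: 1; order 3: 4; order 4: 1; order 6: 4; order 12: 4.
Total: 15.

15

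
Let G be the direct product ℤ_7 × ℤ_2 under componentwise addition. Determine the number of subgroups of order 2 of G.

|G| = 14 and 2 | 14, so subgroups of order 2 are possible by Lagrange.
The subgroups of order 2 are: {(0,0), (0,1)}.
So G has 1 subgroup of order 2.

1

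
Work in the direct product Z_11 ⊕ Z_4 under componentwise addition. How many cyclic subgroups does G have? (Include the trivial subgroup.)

6

A cyclic subgroup of order d is generated by each of its φ(d) elements of order d, so the cyclic subgroups of order d number (#elements of order d)/φ(d).
Cyclic subgroups by order — order 1: 1; order 2: 1; order 4: 1; order 11: 1; order 22: 1; order 44: 1.
Total: 6.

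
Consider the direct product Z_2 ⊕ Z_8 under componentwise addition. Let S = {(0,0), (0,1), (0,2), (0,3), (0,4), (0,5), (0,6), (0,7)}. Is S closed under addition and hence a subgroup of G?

Yes

|S| = 8 divides |G| = 16, consistent with Lagrange.
S contains the identity, every element's inverse is in S, and S is closed under +: it is a subgroup.
In fact S = ⟨(0,1)⟩.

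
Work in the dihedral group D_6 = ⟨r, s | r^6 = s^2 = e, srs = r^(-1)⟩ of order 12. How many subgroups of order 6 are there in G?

3

|G| = 12 and 6 | 12, so subgroups of order 6 are possible by Lagrange.
The subgroups of order 6 are: {e, r, r^2, r^3, r^4, r^5}; {e, r^2, r^4, s, r^2s, r^4s}; {e, r^2, r^4, rs, r^3s, r^5s}.
So G has 3 subgroups of order 6.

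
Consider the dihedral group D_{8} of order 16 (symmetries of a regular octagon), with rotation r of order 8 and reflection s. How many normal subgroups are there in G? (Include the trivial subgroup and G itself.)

G has 19 subgroups. Checking conjugation-invariance by order — order 1: 1/1 normal; order 2: 1/9 normal; order 4: 1/5 normal; order 8: 3/3 normal; order 16: 1/1 normal.
Total normal subgroups: 7.

7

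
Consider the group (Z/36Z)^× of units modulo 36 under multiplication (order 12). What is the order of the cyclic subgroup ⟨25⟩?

Compute successive powers of 25 mod 36: 25, 13, 1; 25^3 ≡ 1 (mod 36).
So |⟨25⟩| = 3.

3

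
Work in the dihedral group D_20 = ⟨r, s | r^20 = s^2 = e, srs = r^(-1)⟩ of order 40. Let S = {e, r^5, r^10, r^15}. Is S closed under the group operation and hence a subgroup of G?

Yes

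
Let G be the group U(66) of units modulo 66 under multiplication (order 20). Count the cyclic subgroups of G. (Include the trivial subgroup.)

8

A cyclic subgroup of order d is generated by each of its φ(d) elements of order d, so the cyclic subgroups of order d number (#elements of order d)/φ(d).
Cyclic subgroups by order — order 1: 1; order 2: 3; order 5: 1; order 10: 3.
Total: 8.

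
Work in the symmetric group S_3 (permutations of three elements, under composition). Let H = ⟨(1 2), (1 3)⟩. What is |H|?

6

|⟨(1 2)⟩| = 2 and |⟨(1 3)⟩| = 2, so |H| is a multiple of lcm(2, 2) = 2 and divides |G| = 6.
Closing {(1 2), (1 3)} under the group operation gives all of G, so |H| = 6.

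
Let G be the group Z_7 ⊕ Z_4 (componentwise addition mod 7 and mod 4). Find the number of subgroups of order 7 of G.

|G| = 28 and 7 | 28, so subgroups of order 7 are possible by Lagrange.
The subgroups of order 7 are: {(0,0), (1,0), (2,0), (3,0), (4,0), (5,0), (6,0)}.
So G has 1 subgroup of order 7.

1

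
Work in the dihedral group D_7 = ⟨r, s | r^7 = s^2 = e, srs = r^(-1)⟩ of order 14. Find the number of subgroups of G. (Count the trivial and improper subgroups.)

|G| = 14, so by Lagrange every subgroup order divides 14. Divisors: 1, 2, 7, 14.
Subgroups by order — order 1: 1; order 2: 7; order 7: 1; order 14: 1.
Total: 1 + 7 + 1 + 1 = 10.

10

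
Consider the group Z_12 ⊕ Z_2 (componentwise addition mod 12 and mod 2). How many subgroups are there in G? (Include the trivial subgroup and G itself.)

16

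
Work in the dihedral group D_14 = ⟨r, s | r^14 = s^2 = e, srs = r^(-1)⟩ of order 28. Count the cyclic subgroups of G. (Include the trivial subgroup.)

Each element a generates a cyclic subgroup ⟨a⟩; distinct elements may generate the same one (a cyclic group of order d has φ(d) generators).
Cyclic subgroups by order — order 1: 1; order 2: 15; order 7: 1; order 14: 1.
Total: 18.

18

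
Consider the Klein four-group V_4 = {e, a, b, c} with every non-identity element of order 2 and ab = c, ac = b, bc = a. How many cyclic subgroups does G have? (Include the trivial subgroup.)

Each element a generates a cyclic subgroup ⟨a⟩; distinct elements may generate the same one (a cyclic group of order d has φ(d) generators).
Cyclic subgroups by order — order 1: 1; order 2: 3.
Total: 4.

4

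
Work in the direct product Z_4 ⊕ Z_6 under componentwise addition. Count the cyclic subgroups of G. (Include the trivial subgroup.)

Group the elements of G by the cyclic subgroup they generate; each cyclic subgroup of order d accounts for φ(d) elements.
Cyclic subgroups by order — order 1: 1; order 2: 3; order 3: 1; order 4: 2; order 6: 3; order 12: 2.
Total: 12.

12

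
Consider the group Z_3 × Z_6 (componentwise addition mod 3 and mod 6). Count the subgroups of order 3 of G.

|G| = 18 and 3 | 18, so subgroups of order 3 are possible by Lagrange.
The subgroups of order 3 are: {(0,0), (0,2), (0,4)}; {(0,0), (1,0), (2,0)}; {(0,0), (1,2), (2,4)}; {(0,0), (1,4), (2,2)}.
So G has 4 subgroups of order 3.

4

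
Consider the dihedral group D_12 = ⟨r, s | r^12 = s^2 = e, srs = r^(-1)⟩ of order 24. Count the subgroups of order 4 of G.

|G| = 24 and 4 | 24, so subgroups of order 4 are possible by Lagrange.
The subgroups of order 4 are: {e, r^6, r^4s, r^10s}; {e, r^6, r^5s, r^11s}; {e, r^6, r^2s, r^8s}; {e, r^3, r^6, r^9}; … (7 in all).
So G has 7 subgroups of order 4.

7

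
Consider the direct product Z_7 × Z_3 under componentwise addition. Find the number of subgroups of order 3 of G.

|G| = 21 and 3 | 21, so subgroups of order 3 are possible by Lagrange.
The subgroups of order 3 are: {(0,0), (0,1), (0,2)}.
So G has 1 subgroup of order 3.

1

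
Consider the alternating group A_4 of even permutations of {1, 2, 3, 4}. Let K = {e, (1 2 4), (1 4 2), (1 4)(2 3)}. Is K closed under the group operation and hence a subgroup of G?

Closure fails: (1 2 4) ∘ (1 4)(2 3) = (2 3 4) ∉ K. So K is not a subgroup.

No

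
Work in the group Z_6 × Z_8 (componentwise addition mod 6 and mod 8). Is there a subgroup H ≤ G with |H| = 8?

8 | 48. A subgroup of order 8 is {(0,0), (0,1), (0,2), (0,3), (0,4), (0,5), (0,6), (0,7)}.

Yes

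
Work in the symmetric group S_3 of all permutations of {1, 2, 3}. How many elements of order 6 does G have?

0

No element of G has order 6 (even though 6 | 6).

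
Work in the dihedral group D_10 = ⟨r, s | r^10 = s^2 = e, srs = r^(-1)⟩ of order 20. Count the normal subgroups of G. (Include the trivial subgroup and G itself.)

7

G has 22 subgroups. Checking conjugation-invariance by order — order 1: 1/1 normal; order 2: 1/11 normal; order 4: 0/5 normal; order 5: 1/1 normal; order 10: 3/3 normal; order 20: 1/1 normal.
Total normal subgroups: 7.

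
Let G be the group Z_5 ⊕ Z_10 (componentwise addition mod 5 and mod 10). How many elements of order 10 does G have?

An element (a,b) has order lcm(ord(a), ord(b)); count pairs with lcm equal to 10.
Enumerating gives 24 such elements.

24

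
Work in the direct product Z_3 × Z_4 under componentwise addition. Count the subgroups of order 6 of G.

|G| = 12 and 6 | 12, so subgroups of order 6 are possible by Lagrange.
The subgroups of order 6 are: {(0,0), (0,2), (1,0), (1,2), (2,0), (2,2)}.
So G has 1 subgroup of order 6.

1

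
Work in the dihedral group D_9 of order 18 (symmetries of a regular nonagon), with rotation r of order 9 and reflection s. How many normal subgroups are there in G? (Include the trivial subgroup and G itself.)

4

G has 16 subgroups. Checking conjugation-invariance by order — order 1: 1/1 normal; order 2: 0/9 normal; order 3: 1/1 normal; order 6: 0/3 normal; order 9: 1/1 normal; order 18: 1/1 normal.
Total normal subgroups: 4.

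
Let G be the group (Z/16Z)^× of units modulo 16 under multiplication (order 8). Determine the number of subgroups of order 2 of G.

|G| = 8 and 2 | 8, so subgroups of order 2 are possible by Lagrange.
The subgroups of order 2 are: {1, 15}; {1, 7}; {1, 9}.
So G has 3 subgroups of order 2.

3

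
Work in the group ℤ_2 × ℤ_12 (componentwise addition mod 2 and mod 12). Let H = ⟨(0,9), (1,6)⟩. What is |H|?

|⟨(0,9)⟩| = 4 and |⟨(1,6)⟩| = 2, so |H| is a multiple of lcm(4, 2) = 4 and divides |G| = 24.
Closing under the operation: H = {(0,0), (0,3), (0,6), (0,9), (1,0), (1,3), (1,6), (1,9)}, so |H| = 8.

8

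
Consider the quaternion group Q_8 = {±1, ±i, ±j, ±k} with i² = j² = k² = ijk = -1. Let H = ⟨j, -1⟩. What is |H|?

4

|⟨j⟩| = 4 and |⟨-1⟩| = 2, so |H| is a multiple of lcm(4, 2) = 4 and divides |G| = 8.
Closing under the operation: H = {1, -1, j, -j}, so |H| = 4.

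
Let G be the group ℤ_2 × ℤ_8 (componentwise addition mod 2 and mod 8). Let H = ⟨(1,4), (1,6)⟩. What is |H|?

|⟨(1,4)⟩| = 2 and |⟨(1,6)⟩| = 4, so |H| is a multiple of lcm(2, 4) = 4 and divides |G| = 16.
Closing under the operation: H = {(0,0), (0,2), (0,4), (0,6), (1,0), (1,2), (1,4), (1,6)}, so |H| = 8.

8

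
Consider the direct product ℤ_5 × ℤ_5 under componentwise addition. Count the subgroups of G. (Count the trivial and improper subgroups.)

8

|G| = 25, so by Lagrange every subgroup order divides 25. Divisors: 1, 5, 25.
Subgroups by order — order 1: 1; order 5: 6; order 25: 1.
Total: 1 + 6 + 1 = 8.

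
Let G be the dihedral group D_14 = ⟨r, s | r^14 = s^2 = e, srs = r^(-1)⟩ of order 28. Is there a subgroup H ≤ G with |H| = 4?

Yes

4 | 28. A subgroup of order 4 is {e, r^7, r^3s, r^10s}.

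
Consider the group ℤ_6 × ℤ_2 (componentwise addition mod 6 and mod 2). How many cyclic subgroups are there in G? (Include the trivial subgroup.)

Group the elements of G by the cyclic subgroup they generate; each cyclic subgroup of order d accounts for φ(d) elements.
Cyclic subgroups by order — order 1: 1; order 2: 3; order 3: 1; order 6: 3.
Total: 8.

8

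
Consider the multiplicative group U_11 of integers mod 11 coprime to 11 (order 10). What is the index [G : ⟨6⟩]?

|⟨6⟩| = 10 and |G| = 10.
By Lagrange, [G : H] = |G|/|H| = 10/10 = 1.

1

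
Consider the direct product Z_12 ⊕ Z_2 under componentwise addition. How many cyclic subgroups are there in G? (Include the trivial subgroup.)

12

A cyclic subgroup of order d is generated by each of its φ(d) elements of order d, so the cyclic subgroups of order d number (#elements of order d)/φ(d).
Cyclic subgroups by order — order 1: 1; order 2: 3; order 3: 1; order 4: 2; order 6: 3; order 12: 2.
Total: 12.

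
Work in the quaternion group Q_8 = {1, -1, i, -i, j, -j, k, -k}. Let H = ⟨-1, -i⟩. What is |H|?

4

|⟨-1⟩| = 2 and |⟨-i⟩| = 4, so |H| is a multiple of lcm(2, 4) = 4 and divides |G| = 8.
Closing under the operation: H = {1, -1, i, -i}, so |H| = 4.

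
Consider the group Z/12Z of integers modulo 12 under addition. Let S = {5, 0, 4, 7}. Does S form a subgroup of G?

No

4 ∈ S but its inverse 8 ∉ S, so S is not a subgroup.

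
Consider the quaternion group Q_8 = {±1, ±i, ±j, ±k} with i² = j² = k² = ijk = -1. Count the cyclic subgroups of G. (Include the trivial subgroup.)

5

A cyclic subgroup of order d is generated by each of its φ(d) elements of order d, so the cyclic subgroups of order d number (#elements of order d)/φ(d).
Cyclic subgroups by order — order 1: 1; order 2: 1; order 4: 3.
Total: 5.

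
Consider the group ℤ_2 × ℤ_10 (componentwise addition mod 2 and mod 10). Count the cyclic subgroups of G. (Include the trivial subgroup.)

8

A cyclic subgroup of order d is generated by each of its φ(d) elements of order d, so the cyclic subgroups of order d number (#elements of order d)/φ(d).
Cyclic subgroups by order — order 1: 1; order 2: 3; order 5: 1; order 10: 3.
Total: 8.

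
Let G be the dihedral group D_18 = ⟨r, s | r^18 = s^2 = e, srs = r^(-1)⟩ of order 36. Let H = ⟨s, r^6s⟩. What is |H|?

|⟨s⟩| = 2 and |⟨r^6s⟩| = 2, so |H| is a multiple of lcm(2, 2) = 2 and divides |G| = 36.
Closing under the operation: H = {e, r^6, r^12, s, r^6s, r^12s}, so |H| = 6.

6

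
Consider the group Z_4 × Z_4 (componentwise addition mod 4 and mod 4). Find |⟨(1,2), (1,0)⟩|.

8

|⟨(1,2)⟩| = 4 and |⟨(1,0)⟩| = 4, so |H| is a multiple of lcm(4, 4) = 4 and divides |G| = 16.
Closing under the operation: H = {(0,0), (0,2), (1,0), (1,2), (2,0), (2,2), (3,0), (3,2)}, so |H| = 8.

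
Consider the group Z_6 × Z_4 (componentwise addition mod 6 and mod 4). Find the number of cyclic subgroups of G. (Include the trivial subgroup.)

12

A cyclic subgroup of order d is generated by each of its φ(d) elements of order d, so the cyclic subgroups of order d number (#elements of order d)/φ(d).
Cyclic subgroups by order — order 1: 1; order 2: 3; order 3: 1; order 4: 2; order 6: 3; order 12: 2.
Total: 12.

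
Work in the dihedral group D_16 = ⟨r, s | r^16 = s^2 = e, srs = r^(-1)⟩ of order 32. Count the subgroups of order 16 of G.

3

|G| = 32 and 16 | 32, so subgroups of order 16 are possible by Lagrange.
The subgroups of order 16 are: {e, r, r^2, r^3, r^4, r^5, r^6, r^7, r^8, r^9, r^10, r^11, r^12, r^13, r^14, r^15}; {e, r^2, r^4, r^6, r^8, r^10, r^12, r^14, s, r^2s, r^4s, r^6s, r^8s, r^10s, r^12s, r^14s}; {e, r^2, r^4, r^6, r^8, r^10, r^12, r^14, rs, r^3s, r^5s, r^7s, r^9s, r^11s, r^13s, r^15s}.
So G has 3 subgroups of order 16.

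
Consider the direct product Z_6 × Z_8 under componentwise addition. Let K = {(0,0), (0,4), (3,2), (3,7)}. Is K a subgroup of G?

No

(3,7) ∈ K but its inverse (3,1) ∉ K, so K is not a subgroup.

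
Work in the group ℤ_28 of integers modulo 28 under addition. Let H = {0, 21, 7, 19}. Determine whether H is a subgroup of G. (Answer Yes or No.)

No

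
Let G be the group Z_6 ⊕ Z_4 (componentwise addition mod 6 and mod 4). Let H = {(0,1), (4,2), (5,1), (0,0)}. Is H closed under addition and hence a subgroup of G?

No

(0,1) ∈ H but its inverse (0,3) ∉ H, so H is not a subgroup.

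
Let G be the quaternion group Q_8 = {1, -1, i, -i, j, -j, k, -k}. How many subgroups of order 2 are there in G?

1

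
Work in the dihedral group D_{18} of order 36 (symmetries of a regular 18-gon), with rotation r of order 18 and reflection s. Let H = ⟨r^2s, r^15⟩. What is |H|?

|⟨r^2s⟩| = 2 and |⟨r^15⟩| = 6, so |H| is a multiple of lcm(2, 6) = 6 and divides |G| = 36.
Closing under the operation: H = {e, r^3, r^6, r^9, r^12, r^15, r^2s, r^5s, r^8s, r^11s, r^14s, r^17s}, so |H| = 12.

12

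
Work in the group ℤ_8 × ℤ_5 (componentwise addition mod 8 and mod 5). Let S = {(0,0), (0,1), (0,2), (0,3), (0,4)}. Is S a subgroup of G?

|S| = 5 divides |G| = 40, consistent with Lagrange.
S contains the identity, every element's inverse is in S, and S is closed under +: it is a subgroup.
In fact S = ⟨(0,1)⟩.

Yes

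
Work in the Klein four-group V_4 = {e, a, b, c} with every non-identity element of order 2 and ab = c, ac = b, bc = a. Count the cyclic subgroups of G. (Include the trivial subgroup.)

4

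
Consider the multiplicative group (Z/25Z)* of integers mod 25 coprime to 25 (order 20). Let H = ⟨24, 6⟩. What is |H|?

|⟨24⟩| = 2 and |⟨6⟩| = 5, so |H| is a multiple of lcm(2, 5) = 10 and divides |G| = 20.
Closing under the operation: H = {1, 4, 6, 9, 11, 14, 16, 19, 21, 24}, so |H| = 10.

10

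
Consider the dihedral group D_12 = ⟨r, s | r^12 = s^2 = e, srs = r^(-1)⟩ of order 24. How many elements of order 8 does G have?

0

No element of G has order 8 (even though 8 | 24).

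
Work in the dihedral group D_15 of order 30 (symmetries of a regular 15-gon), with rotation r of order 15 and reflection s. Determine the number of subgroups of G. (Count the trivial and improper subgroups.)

|G| = 30, so by Lagrange every subgroup order divides 30. Divisors: 1, 2, 3, 5, 6, 10, 15, 30.
Subgroups by order — order 1: 1; order 2: 15; order 3: 1; order 5: 1; order 6: 5; order 10: 3; order 15: 1; order 30: 1.
Total: 1 + 15 + 1 + 1 + 5 + 3 + 1 + 1 = 28.

28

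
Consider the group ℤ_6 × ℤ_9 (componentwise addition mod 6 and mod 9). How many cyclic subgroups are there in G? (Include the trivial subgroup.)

A cyclic subgroup of order d is generated by each of its φ(d) elements of order d, so the cyclic subgroups of order d number (#elements of order d)/φ(d).
Cyclic subgroups by order — order 1: 1; order 2: 1; order 3: 4; order 6: 4; order 9: 3; order 18: 3.
Total: 16.

16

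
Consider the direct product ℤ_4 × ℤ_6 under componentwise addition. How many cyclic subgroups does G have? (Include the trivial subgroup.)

12

A cyclic subgroup of order d is generated by each of its φ(d) elements of order d, so the cyclic subgroups of order d number (#elements of order d)/φ(d).
Cyclic subgroups by order — order 1: 1; order 2: 3; order 3: 1; order 4: 2; order 6: 3; order 12: 2.
Total: 12.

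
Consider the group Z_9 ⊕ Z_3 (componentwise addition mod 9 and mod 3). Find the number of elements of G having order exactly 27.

0

An element (a,b) has order lcm(ord(a), ord(b)); count pairs with lcm equal to 27.
Enumerating gives 0 such elements.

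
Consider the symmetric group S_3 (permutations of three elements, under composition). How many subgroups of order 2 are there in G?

|G| = 6 and 2 | 6, so subgroups of order 2 are possible by Lagrange.
The subgroups of order 2 are: {e, (1 2)}; {e, (1 3)}; {e, (2 3)}.
So G has 3 subgroups of order 2.

3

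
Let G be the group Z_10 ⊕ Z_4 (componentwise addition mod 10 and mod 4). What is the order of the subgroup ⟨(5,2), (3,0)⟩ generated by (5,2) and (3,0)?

20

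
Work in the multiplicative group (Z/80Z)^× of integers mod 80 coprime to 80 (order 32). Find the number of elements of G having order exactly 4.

Enumerating element orders in G gives 24 elements of order 4.

24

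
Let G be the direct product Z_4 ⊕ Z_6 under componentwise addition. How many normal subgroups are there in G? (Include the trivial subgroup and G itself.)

G is abelian, so every subgroup is normal.
G has 16 subgroups in total, hence 16 normal subgroups.

16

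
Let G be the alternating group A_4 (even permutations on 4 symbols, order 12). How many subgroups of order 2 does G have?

|G| = 12 and 2 | 12, so subgroups of order 2 are possible by Lagrange.
The subgroups of order 2 are: {e, (1 2)(3 4)}; {e, (1 3)(2 4)}; {e, (1 4)(2 3)}.
So G has 3 subgroups of order 2.

3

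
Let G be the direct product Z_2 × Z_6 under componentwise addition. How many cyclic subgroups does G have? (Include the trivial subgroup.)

8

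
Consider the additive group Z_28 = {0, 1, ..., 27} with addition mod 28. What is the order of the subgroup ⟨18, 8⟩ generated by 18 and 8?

14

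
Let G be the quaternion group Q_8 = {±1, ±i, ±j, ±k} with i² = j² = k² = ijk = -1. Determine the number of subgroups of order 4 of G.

|G| = 8 and 4 | 8, so subgroups of order 4 are possible by Lagrange.
The subgroups of order 4 are: {1, -1, i, -i}; {1, -1, j, -j}; {1, -1, k, -k}.
So G has 3 subgroups of order 4.

3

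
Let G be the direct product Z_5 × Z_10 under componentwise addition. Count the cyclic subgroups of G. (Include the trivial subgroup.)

Each element a generates a cyclic subgroup ⟨a⟩; distinct elements may generate the same one (a cyclic group of order d has φ(d) generators).
Cyclic subgroups by order — order 1: 1; order 2: 1; order 5: 6; order 10: 6.
Total: 14.

14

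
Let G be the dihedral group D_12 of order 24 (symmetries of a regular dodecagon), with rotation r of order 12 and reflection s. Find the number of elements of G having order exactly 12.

The elements of order 12 are: r, r^5, r^7, r^11.
That's 4.

4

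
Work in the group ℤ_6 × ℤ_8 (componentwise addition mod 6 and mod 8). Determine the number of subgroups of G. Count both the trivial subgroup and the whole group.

22

|G| = 48, so by Lagrange every subgroup order divides 48. Divisors: 1, 2, 3, 4, 6, 8, 12, 16, 24, 48.
Subgroups by order — order 1: 1; order 2: 3; order 3: 1; order 4: 3; order 6: 3; order 8: 3; order 12: 3; order 16: 1; order 24: 3; order 48: 1.
Total: 1 + 3 + 1 + 3 + 3 + 3 + 3 + 1 + 3 + 1 = 22.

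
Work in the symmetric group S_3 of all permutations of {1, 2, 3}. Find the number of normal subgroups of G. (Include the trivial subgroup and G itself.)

3

G has 6 subgroups. Checking conjugation-invariance by order — order 1: 1/1 normal; order 2: 0/3 normal; order 3: 1/1 normal; order 6: 1/1 normal.
Total normal subgroups: 3.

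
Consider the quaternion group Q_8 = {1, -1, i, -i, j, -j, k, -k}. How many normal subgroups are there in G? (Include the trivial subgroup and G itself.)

G has 6 subgroups. Checking conjugation-invariance by order — order 1: 1/1 normal; order 2: 1/1 normal; order 4: 3/3 normal; order 8: 1/1 normal.
Total normal subgroups: 6.

6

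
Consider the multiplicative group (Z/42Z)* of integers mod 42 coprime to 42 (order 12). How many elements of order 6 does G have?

6

The elements of order 6 are: 5, 11, 17, 19, 23, 31.
That's 6.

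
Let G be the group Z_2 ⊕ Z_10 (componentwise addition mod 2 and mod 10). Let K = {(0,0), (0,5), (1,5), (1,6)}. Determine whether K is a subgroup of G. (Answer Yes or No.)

No

(1,6) ∈ K but its inverse (1,4) ∉ K, so K is not a subgroup.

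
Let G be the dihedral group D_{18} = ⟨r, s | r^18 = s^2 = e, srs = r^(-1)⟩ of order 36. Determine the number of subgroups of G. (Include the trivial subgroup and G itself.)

45

|G| = 36, so by Lagrange every subgroup order divides 36. Divisors: 1, 2, 3, 4, 6, 9, 12, 18, 36.
Subgroups by order — order 1: 1; order 2: 19; order 3: 1; order 4: 9; order 6: 7; order 9: 1; order 12: 3; order 18: 3; order 36: 1.
Total: 1 + 19 + 1 + 9 + 7 + 1 + 3 + 3 + 1 = 45.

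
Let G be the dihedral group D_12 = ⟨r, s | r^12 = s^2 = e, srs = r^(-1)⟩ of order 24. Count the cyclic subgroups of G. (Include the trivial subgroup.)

A cyclic subgroup of order d is generated by each of its φ(d) elements of order d, so the cyclic subgroups of order d number (#elements of order d)/φ(d).
Cyclic subgroups by order — order 1: 1; order 2: 13; order 3: 1; order 4: 1; order 6: 1; order 12: 1.
Total: 18.

18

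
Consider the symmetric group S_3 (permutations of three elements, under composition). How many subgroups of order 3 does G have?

1

|G| = 6 and 3 | 6, so subgroups of order 3 are possible by Lagrange.
The subgroups of order 3 are: {e, (1 2 3), (1 3 2)}.
So G has 1 subgroup of order 3.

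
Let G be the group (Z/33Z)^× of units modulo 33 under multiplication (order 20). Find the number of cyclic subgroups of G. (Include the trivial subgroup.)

8

Each element a generates a cyclic subgroup ⟨a⟩; distinct elements may generate the same one (a cyclic group of order d has φ(d) generators).
Cyclic subgroups by order — order 1: 1; order 2: 3; order 5: 1; order 10: 3.
Total: 8.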